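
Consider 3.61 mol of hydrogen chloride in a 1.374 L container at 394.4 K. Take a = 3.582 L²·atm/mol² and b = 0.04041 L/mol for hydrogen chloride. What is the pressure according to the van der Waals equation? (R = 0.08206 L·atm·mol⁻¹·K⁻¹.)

P ≈ 70.41 atm

P = nRT/(V − nb) − a n²/V²
nRT/(V − nb) = (3.61)(0.08206)(394.4)/(1.374 − 3.61×0.04041) = 116.84/1.2281 = 95.139 atm
a n²/V² = (3.582)(3.61)²/(1.374)² = 24.727 atm
P = 95.139 − 24.727 = 70.41 atm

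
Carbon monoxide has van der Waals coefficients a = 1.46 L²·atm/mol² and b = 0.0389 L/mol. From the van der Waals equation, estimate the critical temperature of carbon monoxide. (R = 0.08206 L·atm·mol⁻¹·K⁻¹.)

For a van der Waals gas, T_c = 8a/(27Rb).
T_c = 8×1.46/(27×0.08206×0.0389) = 11.680/0.086188 = 135.5 K

T_c ≈ 135.5 K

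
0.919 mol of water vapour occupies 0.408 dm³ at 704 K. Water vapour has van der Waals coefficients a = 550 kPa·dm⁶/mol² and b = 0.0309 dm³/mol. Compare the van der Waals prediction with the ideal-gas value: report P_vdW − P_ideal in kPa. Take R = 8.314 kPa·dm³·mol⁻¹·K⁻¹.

Ideal: P_ideal = nRT/V = (0.919)(8.314)(704)/0.408 = 13183.7 kPa
vdW: P = nRT/(V − nb) − a n²/V² = 5378.96/0.379603 − 464.509/0.166464 = 14170.0 − 2790.45 = 11379.6 kPa
ΔP = 11379.6 − 13183.7 = -1804 kPa

ΔP ≈ -1804 kPa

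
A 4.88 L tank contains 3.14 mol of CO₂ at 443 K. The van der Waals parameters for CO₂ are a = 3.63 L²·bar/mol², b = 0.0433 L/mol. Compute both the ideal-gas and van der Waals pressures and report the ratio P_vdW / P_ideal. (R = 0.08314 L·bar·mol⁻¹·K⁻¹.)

Ideal: P_ideal = nRT/V = (3.14)(0.08314)(443)/4.88 = 23.6986 bar
vdW: P = nRT/(V − nb) − a n²/V² = 115.649/4.74404 − 35.7903/23.8144 = 24.3777 − 1.50288 = 22.8748 bar
Ratio = 22.8748/23.6986 = 0.9652

P_vdW / P_ideal ≈ 0.9652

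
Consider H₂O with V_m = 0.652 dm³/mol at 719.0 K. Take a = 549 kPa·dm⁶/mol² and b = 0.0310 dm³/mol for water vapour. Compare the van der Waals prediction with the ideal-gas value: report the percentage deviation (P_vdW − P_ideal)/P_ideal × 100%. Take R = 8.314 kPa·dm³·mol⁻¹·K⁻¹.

Ideal: P_ideal = RT/V_m = (8.314)(719.0)/0.652 = 9168.35 kPa
vdW: P = RT/(V_m − b) − a/V_m² = 5977.77/0.621000 − 549/0.425104 = 9626.04 − 1291.45 = 8334.59 kPa
% deviation = (8334.59 − 9168.35)/9168.35 × 100% = -9.09%

-9.09 %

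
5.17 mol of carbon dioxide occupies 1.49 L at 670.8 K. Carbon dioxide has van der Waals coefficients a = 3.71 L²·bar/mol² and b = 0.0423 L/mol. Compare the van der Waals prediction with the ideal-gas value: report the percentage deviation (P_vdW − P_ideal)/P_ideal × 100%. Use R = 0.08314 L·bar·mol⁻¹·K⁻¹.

Ideal: P_ideal = nRT/V = (5.17)(0.08314)(670.8)/1.49 = 193.512 bar
vdW: P = nRT/(V − nb) − a n²/V² = 288.333/1.27131 − 99.1642/2.22010 = 226.800 − 44.6665 = 182.134 bar
% deviation = (182.134 − 193.512)/193.512 × 100% = -5.88%

-5.88 %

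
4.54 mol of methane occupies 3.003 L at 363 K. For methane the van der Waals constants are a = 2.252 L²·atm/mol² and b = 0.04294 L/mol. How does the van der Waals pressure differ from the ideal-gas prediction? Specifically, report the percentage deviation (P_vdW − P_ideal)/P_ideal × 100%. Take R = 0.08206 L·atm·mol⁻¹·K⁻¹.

Ideal: P_ideal = nRT/V = (4.54)(0.08206)(363)/3.003 = 45.0338 atm
vdW: P = nRT/(V − nb) − a n²/V² = 135.237/2.80805 − 46.4173/9.01801 = 48.1605 − 5.14718 = 43.0133 atm
% deviation = (43.0133 − 45.0338)/45.0338 × 100% = -4.49%

-4.49 %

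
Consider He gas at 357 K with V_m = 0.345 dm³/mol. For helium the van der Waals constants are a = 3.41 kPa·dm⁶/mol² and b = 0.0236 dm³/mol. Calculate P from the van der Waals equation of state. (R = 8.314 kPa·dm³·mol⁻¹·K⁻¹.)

P ≈ 9206 kPa

P = RT/(V_m − b) − a/V_m²
RT/(V_m − b) = (8.314)(357)/(0.345 − 0.0236) = 2968.1/0.32140 = 9234.9 kPa
a/V_m² = 3.41/(0.345)² = 28.649 kPa
P = 9234.9 − 28.649 = 9206 kPa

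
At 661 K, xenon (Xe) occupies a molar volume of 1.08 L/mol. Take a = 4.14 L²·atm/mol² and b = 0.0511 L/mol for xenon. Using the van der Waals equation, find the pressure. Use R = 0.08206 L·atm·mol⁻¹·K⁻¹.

P = RT/(V_m − b) − a/V_m²
RT/(V_m − b) = (0.08206)(661)/(1.08 − 0.0511) = 54.242/1.0289 = 52.718 atm
a/V_m² = 4.14/(1.08)² = 3.5494 atm
P = 52.718 − 3.5494 = 49.17 atm

P ≈ 49.17 atm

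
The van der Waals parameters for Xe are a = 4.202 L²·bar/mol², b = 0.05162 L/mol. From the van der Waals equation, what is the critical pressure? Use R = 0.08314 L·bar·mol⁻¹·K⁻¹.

P_c ≈ 58.41 bar

For a van der Waals gas, P_c = a/(27b²).
P_c = 4.202/(27×(0.05162)²) = 4.202/0.071945 = 58.41 bar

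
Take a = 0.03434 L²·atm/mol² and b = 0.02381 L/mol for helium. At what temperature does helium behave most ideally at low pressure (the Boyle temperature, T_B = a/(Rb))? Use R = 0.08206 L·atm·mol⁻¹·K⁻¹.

For a van der Waals gas the second virial coefficient B₂ = b − a/(RT) vanishes at T_B = a/(Rb).
T_B = 0.03434/(0.08206×0.02381) = 0.03434/0.0019538 = 17.58 K

T_B ≈ 17.58 K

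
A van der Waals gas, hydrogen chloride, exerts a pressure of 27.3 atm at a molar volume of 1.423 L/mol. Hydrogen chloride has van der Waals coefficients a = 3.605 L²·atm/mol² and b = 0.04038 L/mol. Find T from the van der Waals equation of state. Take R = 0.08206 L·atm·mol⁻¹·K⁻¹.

T ≈ 490.0 K

T = (P + a/V_m²)(V_m − b)/R
P + a/V_m² = 27.3 + 3.605/(1.423)² = 29.080 atm
V_m − b = 1.423 − 0.04038 = 1.3826 L/mol
T = (29.080)(1.3826)/0.08206 = 490.0 K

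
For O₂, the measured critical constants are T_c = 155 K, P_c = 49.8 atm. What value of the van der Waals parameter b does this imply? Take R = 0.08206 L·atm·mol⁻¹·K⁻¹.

b ≈ 0.03193 L/mol

From T_c = 8a/(27Rb) and P_c = a/(27b²): b = R T_c/(8 P_c).
b = (0.08206)(155)/(8×49.8) = 12.719/398.40 = 0.03193 L/mol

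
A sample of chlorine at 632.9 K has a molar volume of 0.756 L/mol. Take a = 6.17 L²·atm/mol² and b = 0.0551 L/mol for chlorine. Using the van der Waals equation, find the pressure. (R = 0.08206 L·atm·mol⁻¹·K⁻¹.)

P ≈ 63.30 atm

P = RT/(V_m − b) − a/V_m²
RT/(V_m − b) = (0.08206)(632.9)/(0.756 − 0.0551) = 51.936/0.70090 = 74.099 atm
a/V_m² = 6.17/(0.756)² = 10.795 atm
P = 74.099 − 10.795 = 63.30 atm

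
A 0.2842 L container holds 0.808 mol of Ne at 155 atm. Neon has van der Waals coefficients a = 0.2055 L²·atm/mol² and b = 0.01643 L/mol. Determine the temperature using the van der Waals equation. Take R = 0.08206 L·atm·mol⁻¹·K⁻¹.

T = (P + a n²/V²)(V − nb)/(nR)
P + a n²/V² = 155 + (0.2055)(0.808)²/(0.2842)² = 156.66 atm
V − nb = 0.2842 − (0.808)(0.01643) = 0.27092 L
T = (156.66)(0.27092)/((0.808)(0.08206)) = 640.1 K

T ≈ 640.1 K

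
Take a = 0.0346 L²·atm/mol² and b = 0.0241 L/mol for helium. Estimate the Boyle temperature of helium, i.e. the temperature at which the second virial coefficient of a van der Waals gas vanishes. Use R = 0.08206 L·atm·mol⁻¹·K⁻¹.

For a van der Waals gas the second virial coefficient B₂ = b − a/(RT) vanishes at T_B = a/(Rb).
T_B = 0.0346/(0.08206×0.0241) = 0.0346/0.0019776 = 17.50 K

T_B ≈ 17.50 K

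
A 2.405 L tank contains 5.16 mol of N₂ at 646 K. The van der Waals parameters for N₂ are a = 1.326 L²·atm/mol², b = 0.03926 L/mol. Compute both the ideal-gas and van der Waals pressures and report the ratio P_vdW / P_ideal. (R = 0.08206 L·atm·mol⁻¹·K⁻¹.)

Ideal: P_ideal = nRT/V = (5.16)(0.08206)(646)/2.405 = 113.736 atm
vdW: P = nRT/(V − nb) − a n²/V² = 273.536/2.20242 − 35.3055/5.78403 = 124.198 − 6.10396 = 118.094 atm
Ratio = 118.094/113.736 = 1.038

P_vdW / P_ideal ≈ 1.038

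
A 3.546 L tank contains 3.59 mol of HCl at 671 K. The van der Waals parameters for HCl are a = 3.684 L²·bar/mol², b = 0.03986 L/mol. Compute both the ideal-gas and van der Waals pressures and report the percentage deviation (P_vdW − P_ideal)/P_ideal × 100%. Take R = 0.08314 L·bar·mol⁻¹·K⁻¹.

Ideal: P_ideal = nRT/V = (3.59)(0.08314)(671)/3.546 = 56.4792 bar
vdW: P = nRT/(V − nb) − a n²/V² = 200.275/3.40290 − 47.4798/12.5741 = 58.8542 − 3.77600 = 55.0782 bar
% deviation = (55.0782 − 56.4792)/56.4792 × 100% = -2.48%

-2.48 %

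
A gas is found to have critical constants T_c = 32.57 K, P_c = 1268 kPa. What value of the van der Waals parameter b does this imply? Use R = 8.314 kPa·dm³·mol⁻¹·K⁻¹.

From T_c = 8a/(27Rb) and P_c = a/(27b²): b = R T_c/(8 P_c).
b = (8.314)(32.57)/(8×1268) = 270.79/10144 = 0.02669 dm³/mol

b ≈ 0.02669 dm³/mol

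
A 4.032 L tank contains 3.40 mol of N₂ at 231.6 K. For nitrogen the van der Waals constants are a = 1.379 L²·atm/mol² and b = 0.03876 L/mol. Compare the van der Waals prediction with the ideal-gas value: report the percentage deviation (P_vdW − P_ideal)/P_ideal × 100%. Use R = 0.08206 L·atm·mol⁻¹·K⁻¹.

-2.74 %

Ideal: P_ideal = nRT/V = (3.40)(0.08206)(231.6)/4.032 = 16.0261 atm
vdW: P = nRT/(V − nb) − a n²/V² = 64.6173/3.90022 − 15.9412/16.2570 = 16.5676 − 0.980575 = 15.5870 atm
% deviation = (15.5870 − 16.0261)/16.0261 × 100% = -2.74%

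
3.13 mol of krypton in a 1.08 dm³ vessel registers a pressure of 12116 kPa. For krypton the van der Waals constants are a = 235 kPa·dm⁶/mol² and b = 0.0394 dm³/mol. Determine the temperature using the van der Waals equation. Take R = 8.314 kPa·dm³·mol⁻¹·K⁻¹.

T = (P + a n²/V²)(V − nb)/(nR)
P + a n²/V² = 12116 + (235)(3.13)²/(1.08)² = 14090 kPa
V − nb = 1.08 − (3.13)(0.0394) = 0.95668 dm³
T = (14090)(0.95668)/((3.13)(8.314)) = 518.0 K

T ≈ 518.0 K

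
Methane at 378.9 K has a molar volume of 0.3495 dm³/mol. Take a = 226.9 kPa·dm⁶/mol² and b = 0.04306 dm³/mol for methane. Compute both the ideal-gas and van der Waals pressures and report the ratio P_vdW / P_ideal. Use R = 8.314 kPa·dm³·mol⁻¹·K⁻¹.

Ideal: P_ideal = RT/V_m = (8.314)(378.9)/0.3495 = 9013.38 kPa
vdW: P = RT/(V_m − b) − a/V_m² = 3150.17/0.306440 − 226.9/0.122150 = 10279.9 − 1857.55 = 8422.4 kPa
Ratio = 8422.4/9013.38 = 0.9344

P_vdW / P_ideal ≈ 0.9344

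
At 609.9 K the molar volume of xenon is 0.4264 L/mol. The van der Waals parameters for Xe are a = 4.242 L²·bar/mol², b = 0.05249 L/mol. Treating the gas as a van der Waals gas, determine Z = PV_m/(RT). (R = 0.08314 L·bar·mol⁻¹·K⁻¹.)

Z ≈ 0.9442

P = RT/(V_m − b) − a/V_m² = (0.08314)(609.9)/(0.4264 − 0.05249) − 4.242/(0.4264)²
  = 50.707/0.37391 − 23.331 = 135.61 − 23.331 = 112.28 bar
Z = PV_m/(RT) = (112.28)(0.4264)/((0.08314)(609.9)) = 47.876/50.707 = 0.9442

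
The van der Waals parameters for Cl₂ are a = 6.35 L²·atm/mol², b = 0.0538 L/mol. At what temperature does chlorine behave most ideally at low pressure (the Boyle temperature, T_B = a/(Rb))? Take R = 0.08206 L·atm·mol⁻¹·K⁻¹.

T_B ≈ 1438 K

For a van der Waals gas the second virial coefficient B₂ = b − a/(RT) vanishes at T_B = a/(Rb).
T_B = 6.35/(0.08206×0.0538) = 6.35/0.0044148 = 1438 K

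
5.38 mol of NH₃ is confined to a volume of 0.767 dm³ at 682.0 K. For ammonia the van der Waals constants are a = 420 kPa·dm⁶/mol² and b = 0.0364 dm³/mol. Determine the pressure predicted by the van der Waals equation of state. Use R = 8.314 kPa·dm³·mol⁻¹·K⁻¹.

P = nRT/(V − nb) − a n²/V²
nRT/(V − nb) = (5.38)(8.314)(682.0)/(0.767 − 5.38×0.0364) = 30505/0.57117 = 53408 kPa
a n²/V² = (420)(5.38)²/(0.767)² = 20664 kPa
P = 53408 − 20664 = 32744 kPa

P ≈ 32744 kPa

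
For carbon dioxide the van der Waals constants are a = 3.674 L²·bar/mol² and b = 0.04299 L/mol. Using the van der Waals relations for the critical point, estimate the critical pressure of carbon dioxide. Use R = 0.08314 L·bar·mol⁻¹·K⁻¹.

For a van der Waals gas, P_c = a/(27b²).
P_c = 3.674/(27×(0.04299)²) = 3.674/0.049900 = 73.63 bar

P_c ≈ 73.63 bar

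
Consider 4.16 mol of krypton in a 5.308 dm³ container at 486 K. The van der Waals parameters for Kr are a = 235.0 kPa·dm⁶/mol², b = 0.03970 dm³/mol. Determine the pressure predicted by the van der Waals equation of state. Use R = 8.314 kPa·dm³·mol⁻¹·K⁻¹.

P ≈ 3124 kPa

P = nRT/(V − nb) − a n²/V²
nRT/(V − nb) = (4.16)(8.314)(486)/(5.308 − 4.16×0.03970) = 16809/5.1428 = 3268.5 kPa
a n²/V² = (235.0)(4.16)²/(5.308)² = 144.34 kPa
P = 3268.5 − 144.34 = 3124 kPa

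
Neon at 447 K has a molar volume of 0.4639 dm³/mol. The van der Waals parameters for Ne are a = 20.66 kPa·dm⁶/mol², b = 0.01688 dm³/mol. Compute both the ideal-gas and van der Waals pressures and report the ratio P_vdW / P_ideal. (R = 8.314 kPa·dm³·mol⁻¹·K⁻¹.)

Ideal: P_ideal = RT/V_m = (8.314)(447)/0.4639 = 8011.12 kPa
vdW: P = RT/(V_m − b) − a/V_m² = 3716.36/0.447020 − 20.66/0.215203 = 8313.63 − 96.0024 = 8217.63 kPa
Ratio = 8217.63/8011.12 = 1.026

P_vdW / P_ideal ≈ 1.026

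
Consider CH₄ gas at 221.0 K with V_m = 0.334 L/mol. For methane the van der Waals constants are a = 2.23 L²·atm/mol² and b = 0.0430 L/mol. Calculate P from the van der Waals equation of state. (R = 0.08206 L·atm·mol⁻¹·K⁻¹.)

P ≈ 42.33 atm

P = RT/(V_m − b) − a/V_m²
RT/(V_m − b) = (0.08206)(221.0)/(0.334 − 0.0430) = 18.135/0.29100 = 62.320 atm
a/V_m² = 2.23/(0.334)² = 19.990 atm
P = 62.320 − 19.990 = 42.33 atm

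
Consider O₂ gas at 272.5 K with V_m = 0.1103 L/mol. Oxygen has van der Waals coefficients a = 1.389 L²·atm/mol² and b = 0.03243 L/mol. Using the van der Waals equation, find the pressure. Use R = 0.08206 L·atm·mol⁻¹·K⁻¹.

P ≈ 173.0 atm

P = RT/(V_m − b) − a/V_m²
RT/(V_m − b) = (0.08206)(272.5)/(0.1103 − 0.03243) = 22.361/0.077870 = 287.16 atm
a/V_m² = 1.389/(0.1103)² = 114.17 atm
P = 287.16 − 114.17 = 173.0 atm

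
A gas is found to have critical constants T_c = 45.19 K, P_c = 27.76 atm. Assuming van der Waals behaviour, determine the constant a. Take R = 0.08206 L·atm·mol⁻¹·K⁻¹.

a ≈ 0.2090 L²·atm/mol²

From T_c = 8a/(27Rb) and P_c = a/(27b²): a = 27 R² T_c²/(64 P_c).
a = 27×(0.08206)²×(45.19)²/(64×27.76) = 371.29/1776.6 = 0.2090 L²·atm/mol²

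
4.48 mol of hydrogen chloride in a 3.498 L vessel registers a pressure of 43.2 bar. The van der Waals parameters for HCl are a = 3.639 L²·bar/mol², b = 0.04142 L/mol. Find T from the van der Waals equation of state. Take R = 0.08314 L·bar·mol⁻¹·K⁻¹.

T ≈ 437.3 K

T = (P + a n²/V²)(V − nb)/(nR)
P + a n²/V² = 43.2 + (3.639)(4.48)²/(3.498)² = 49.169 bar
V − nb = 3.498 − (4.48)(0.04142) = 3.3124 L
T = (49.169)(3.3124)/((4.48)(0.08314)) = 437.3 K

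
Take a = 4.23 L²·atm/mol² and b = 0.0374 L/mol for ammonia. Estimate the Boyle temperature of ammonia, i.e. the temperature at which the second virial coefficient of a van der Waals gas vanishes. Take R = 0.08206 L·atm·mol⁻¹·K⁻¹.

T_B ≈ 1378 K

For a van der Waals gas the second virial coefficient B₂ = b − a/(RT) vanishes at T_B = a/(Rb).
T_B = 4.23/(0.08206×0.0374) = 4.23/0.0030690 = 1378 K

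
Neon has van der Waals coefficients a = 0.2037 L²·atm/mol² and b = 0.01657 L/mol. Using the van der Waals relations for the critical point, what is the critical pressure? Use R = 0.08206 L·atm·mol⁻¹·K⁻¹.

P_c ≈ 27.48 atm

For a van der Waals gas, P_c = a/(27b²).
P_c = 0.2037/(27×(0.01657)²) = 0.2037/0.0074133 = 27.48 atm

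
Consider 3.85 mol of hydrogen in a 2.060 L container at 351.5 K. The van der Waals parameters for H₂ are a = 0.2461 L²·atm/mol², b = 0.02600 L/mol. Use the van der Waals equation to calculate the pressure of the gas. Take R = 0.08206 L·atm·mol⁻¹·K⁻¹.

P = nRT/(V − nb) − a n²/V²
nRT/(V − nb) = (3.85)(0.08206)(351.5)/(2.060 − 3.85×0.02600) = 111.05/1.9599 = 56.661 atm
a n²/V² = (0.2461)(3.85)²/(2.060)² = 0.85960 atm
P = 56.661 − 0.85960 = 55.80 atm

P ≈ 55.80 atm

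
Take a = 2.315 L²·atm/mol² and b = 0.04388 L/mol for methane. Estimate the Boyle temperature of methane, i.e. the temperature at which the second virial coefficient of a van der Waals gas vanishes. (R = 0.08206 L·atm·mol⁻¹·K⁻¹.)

T_B ≈ 642.9 K

For a van der Waals gas the second virial coefficient B₂ = b − a/(RT) vanishes at T_B = a/(Rb).
T_B = 2.315/(0.08206×0.04388) = 2.315/0.0036008 = 642.9 K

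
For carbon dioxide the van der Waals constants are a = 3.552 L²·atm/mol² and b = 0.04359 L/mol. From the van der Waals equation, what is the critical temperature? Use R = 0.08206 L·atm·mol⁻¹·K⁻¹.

For a van der Waals gas, T_c = 8a/(27Rb).
T_c = 8×3.552/(27×0.08206×0.04359) = 28.416/0.096579 = 294.2 K

T_c ≈ 294.2 K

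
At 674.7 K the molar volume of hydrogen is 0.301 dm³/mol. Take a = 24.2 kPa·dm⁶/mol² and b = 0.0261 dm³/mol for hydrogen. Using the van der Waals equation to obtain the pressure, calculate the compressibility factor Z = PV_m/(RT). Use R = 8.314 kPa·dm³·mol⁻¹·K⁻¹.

P = RT/(V_m − b) − a/V_m² = (8.314)(674.7)/(0.301 − 0.0261) − 24.2/(0.301)²
  = 5609.5/0.27490 − 267.11 = 20406 − 267.11 = 20139 kPa
Z = PV_m/(RT) = (20139)(0.301)/((8.314)(674.7)) = 6061.8/5609.5 = 1.081

Z ≈ 1.081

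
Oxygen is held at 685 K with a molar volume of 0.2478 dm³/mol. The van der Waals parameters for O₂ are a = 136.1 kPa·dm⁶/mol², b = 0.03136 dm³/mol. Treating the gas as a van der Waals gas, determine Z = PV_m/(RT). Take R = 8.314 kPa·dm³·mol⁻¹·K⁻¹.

Z ≈ 1.048

P = RT/(V_m − b) − a/V_m² = (8.314)(685)/(0.2478 − 0.03136) − 136.1/(0.2478)²
  = 5695.1/0.21644 − 2216.4 = 26313 − 2216.4 = 24097 kPa
Z = PV_m/(RT) = (24097)(0.2478)/((8.314)(685)) = 5971.2/5695.1 = 1.048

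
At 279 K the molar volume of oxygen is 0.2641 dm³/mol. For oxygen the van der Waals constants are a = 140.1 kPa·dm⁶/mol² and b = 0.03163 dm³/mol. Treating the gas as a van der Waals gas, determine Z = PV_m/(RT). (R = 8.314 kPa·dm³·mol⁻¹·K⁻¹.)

P = RT/(V_m − b) − a/V_m² = (8.314)(279)/(0.2641 − 0.03163) − 140.1/(0.2641)²
  = 2319.6/0.23247 − 2008.6 = 9978.1 − 2008.6 = 7969.5 kPa
Z = PV_m/(RT) = (7969.5)(0.2641)/((8.314)(279)) = 2104.7/2319.6 = 0.9074

Z ≈ 0.9074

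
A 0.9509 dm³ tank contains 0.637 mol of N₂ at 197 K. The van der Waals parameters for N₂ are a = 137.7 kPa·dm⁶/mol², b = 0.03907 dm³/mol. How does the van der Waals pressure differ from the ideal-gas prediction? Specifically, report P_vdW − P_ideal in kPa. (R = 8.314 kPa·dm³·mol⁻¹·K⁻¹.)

Ideal: P_ideal = nRT/V = (0.637)(8.314)(197)/0.9509 = 1097.19 kPa
vdW: P = nRT/(V − nb) − a n²/V² = 1043.32/0.926012 − 55.8744/0.904211 = 1126.68 − 61.7935 = 1064.89 kPa
ΔP = 1064.89 − 1097.19 = -32.3 kPa

ΔP ≈ -32.3 kPa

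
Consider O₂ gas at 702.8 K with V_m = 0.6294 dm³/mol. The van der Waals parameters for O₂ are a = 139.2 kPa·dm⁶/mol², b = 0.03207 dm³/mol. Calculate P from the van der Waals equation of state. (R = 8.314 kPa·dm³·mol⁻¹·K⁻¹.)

P = RT/(V_m − b) − a/V_m²
RT/(V_m − b) = (8.314)(702.8)/(0.6294 − 0.03207) = 5843.1/0.59733 = 9782.0 kPa
a/V_m² = 139.2/(0.6294)² = 351.39 kPa
P = 9782.0 − 351.39 = 9431 kPa

P ≈ 9431 kPa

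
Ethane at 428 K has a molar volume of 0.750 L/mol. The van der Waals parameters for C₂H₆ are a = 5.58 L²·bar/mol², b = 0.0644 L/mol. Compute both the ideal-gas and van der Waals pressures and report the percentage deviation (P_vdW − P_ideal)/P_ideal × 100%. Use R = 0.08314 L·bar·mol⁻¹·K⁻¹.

Ideal: P_ideal = RT/V_m = (0.08314)(428)/0.750 = 47.4452 bar
vdW: P = RT/(V_m − b) − a/V_m² = 35.5839/0.685600 − 5.58/0.562500 = 51.9018 − 9.92000 = 41.9818 bar
% deviation = (41.9818 − 47.4452)/47.4452 × 100% = -11.52%

-11.52 %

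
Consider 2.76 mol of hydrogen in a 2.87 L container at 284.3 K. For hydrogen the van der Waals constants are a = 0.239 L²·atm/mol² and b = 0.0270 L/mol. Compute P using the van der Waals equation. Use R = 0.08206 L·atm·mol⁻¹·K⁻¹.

P = nRT/(V − nb) − a n²/V²
nRT/(V − nb) = (2.76)(0.08206)(284.3)/(2.87 − 2.76×0.0270) = 64.390/2.7955 = 23.033 atm
a n²/V² = (0.239)(2.76)²/(2.87)² = 0.22103 atm
P = 23.033 − 0.22103 = 22.81 atm

P ≈ 22.81 atm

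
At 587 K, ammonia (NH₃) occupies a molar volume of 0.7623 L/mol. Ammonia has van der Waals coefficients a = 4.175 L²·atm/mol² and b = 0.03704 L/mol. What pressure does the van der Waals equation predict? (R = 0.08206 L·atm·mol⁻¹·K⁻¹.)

P = RT/(V_m − b) − a/V_m²
RT/(V_m − b) = (0.08206)(587)/(0.7623 − 0.03704) = 48.169/0.72526 = 66.416 atm
a/V_m² = 4.175/(0.7623)² = 7.1846 atm
P = 66.416 − 7.1846 = 59.23 atm

P ≈ 59.23 atm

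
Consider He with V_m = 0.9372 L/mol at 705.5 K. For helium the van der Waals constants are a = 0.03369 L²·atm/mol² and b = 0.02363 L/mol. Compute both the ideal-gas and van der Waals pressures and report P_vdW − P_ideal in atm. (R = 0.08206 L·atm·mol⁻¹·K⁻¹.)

ΔP ≈ 1.559 atm

Ideal: P_ideal = RT/V_m = (0.08206)(705.5)/0.9372 = 61.7727 atm
vdW: P = RT/(V_m − b) − a/V_m² = 57.8933/0.913570 − 0.03369/0.878344 = 63.3704 − 0.0383563 = 63.3320 atm
ΔP = 63.3320 − 61.7727 = 1.559 atm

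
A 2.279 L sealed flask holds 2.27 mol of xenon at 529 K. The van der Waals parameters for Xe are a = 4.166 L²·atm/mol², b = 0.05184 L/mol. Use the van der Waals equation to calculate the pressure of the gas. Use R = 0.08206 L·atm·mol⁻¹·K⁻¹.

P ≈ 41.46 atm

P = nRT/(V − nb) − a n²/V²
nRT/(V − nb) = (2.27)(0.08206)(529)/(2.279 − 2.27×0.05184) = 98.540/2.1613 = 45.593 atm
a n²/V² = (4.166)(2.27)²/(2.279)² = 4.1332 atm
P = 45.593 − 4.1332 = 41.46 atm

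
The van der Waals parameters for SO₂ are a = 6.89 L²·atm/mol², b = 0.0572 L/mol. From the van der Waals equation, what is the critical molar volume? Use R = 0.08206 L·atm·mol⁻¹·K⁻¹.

For a van der Waals gas, V_m,c = 3b.
V_m,c = 3×0.0572 = 0.1716 L/mol

V_m,c ≈ 0.1716 L/mol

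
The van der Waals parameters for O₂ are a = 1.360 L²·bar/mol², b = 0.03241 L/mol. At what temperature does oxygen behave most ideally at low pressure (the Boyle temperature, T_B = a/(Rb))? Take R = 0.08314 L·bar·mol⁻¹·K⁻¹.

For a van der Waals gas the second virial coefficient B₂ = b − a/(RT) vanishes at T_B = a/(Rb).
T_B = 1.360/(0.08314×0.03241) = 1.360/0.0026946 = 504.7 K

T_B ≈ 504.7 K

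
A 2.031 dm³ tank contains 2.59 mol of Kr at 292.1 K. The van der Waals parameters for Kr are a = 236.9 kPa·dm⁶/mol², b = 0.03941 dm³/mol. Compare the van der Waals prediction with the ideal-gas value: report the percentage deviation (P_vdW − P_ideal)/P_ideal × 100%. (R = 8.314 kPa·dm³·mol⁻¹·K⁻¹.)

Ideal: P_ideal = nRT/V = (2.59)(8.314)(292.1)/2.031 = 3096.93 kPa
vdW: P = nRT/(V − nb) − a n²/V² = 6289.87/1.92893 − 1589.15/4.12496 = 3260.81 − 385.252 = 2875.56 kPa
% deviation = (2875.56 − 3096.93)/3096.93 × 100% = -7.15%

-7.15 %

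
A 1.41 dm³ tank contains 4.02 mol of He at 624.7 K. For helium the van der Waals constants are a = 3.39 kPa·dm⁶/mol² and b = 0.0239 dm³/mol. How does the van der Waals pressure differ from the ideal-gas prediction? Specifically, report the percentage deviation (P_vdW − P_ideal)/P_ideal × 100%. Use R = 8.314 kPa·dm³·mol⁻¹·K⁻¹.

Ideal: P_ideal = nRT/V = (4.02)(8.314)(624.7)/1.41 = 14807.7 kPa
vdW: P = nRT/(V − nb) − a n²/V² = 20878.9/1.31392 − 54.7838/1.98810 = 15890.5 − 27.5559 = 15862.9 kPa
% deviation = (15862.9 − 14807.7)/14807.7 × 100% = 7.13%

7.13 %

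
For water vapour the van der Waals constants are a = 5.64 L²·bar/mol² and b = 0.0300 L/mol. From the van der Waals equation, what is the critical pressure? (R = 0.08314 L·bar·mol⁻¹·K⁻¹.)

P_c ≈ 232.1 bar

For a van der Waals gas, P_c = a/(27b²).
P_c = 5.64/(27×(0.0300)²) = 5.64/0.024300 = 232.1 bar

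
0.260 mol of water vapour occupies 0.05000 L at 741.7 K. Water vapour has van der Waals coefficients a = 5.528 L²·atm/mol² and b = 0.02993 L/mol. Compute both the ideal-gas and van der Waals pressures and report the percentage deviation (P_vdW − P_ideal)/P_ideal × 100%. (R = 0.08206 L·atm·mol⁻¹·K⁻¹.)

Ideal: P_ideal = nRT/V = (0.260)(0.08206)(741.7)/0.05000 = 316.492 atm
vdW: P = nRT/(V − nb) − a n²/V² = 15.8246/0.0422182 − 0.373693/0.00250000 = 374.829 − 149.477 = 225.352 atm
% deviation = (225.352 − 316.492)/316.492 × 100% = -28.80%

-28.80 %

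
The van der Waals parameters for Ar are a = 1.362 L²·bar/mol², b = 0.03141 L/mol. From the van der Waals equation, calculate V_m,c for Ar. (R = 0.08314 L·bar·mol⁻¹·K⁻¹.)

For a van der Waals gas, V_m,c = 3b.
V_m,c = 3×0.03141 = 0.09423 L/mol

V_m,c ≈ 0.09423 L/mol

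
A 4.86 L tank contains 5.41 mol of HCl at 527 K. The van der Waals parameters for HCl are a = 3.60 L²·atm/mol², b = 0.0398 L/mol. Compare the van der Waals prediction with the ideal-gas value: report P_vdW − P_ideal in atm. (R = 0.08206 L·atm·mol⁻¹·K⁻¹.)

ΔP ≈ -2.229 atm

Ideal: P_ideal = nRT/V = (5.41)(0.08206)(527)/4.86 = 48.1397 atm
vdW: P = nRT/(V − nb) − a n²/V² = 233.959/4.64468 − 105.365/23.6196 = 50.3714 − 4.46091 = 45.9105 atm
ΔP = 45.9105 − 48.1397 = -2.229 atm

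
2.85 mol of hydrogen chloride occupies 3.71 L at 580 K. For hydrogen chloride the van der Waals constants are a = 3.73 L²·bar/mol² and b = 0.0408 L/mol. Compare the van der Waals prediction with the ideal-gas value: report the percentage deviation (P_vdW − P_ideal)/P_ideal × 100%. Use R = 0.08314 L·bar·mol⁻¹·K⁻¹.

-2.71 %

Ideal: P_ideal = nRT/V = (2.85)(0.08314)(580)/3.71 = 37.0432 bar
vdW: P = nRT/(V − nb) − a n²/V² = 137.430/3.59372 − 30.2969/13.7641 = 38.2417 − 2.20115 = 36.0406 bar
% deviation = (36.0406 − 37.0432)/37.0432 × 100% = -2.71%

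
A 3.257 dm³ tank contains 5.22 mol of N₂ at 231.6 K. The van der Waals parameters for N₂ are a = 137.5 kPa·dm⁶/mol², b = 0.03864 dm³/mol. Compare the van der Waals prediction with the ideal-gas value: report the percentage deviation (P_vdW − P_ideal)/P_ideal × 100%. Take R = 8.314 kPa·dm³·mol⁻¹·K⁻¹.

-4.84 %

Ideal: P_ideal = nRT/V = (5.22)(8.314)(231.6)/3.257 = 3086.04 kPa
vdW: P = nRT/(V − nb) − a n²/V² = 10051.2/3.05530 − 3746.66/10.6080 = 3289.76 − 353.192 = 2936.57 kPa
% deviation = (2936.57 − 3086.04)/3086.04 × 100% = -4.84%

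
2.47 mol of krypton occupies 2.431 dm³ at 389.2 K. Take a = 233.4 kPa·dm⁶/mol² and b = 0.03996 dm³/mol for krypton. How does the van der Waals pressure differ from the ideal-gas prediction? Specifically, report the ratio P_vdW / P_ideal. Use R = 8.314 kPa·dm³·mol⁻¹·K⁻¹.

P_vdW / P_ideal ≈ 0.9690

Ideal: P_ideal = nRT/V = (2.47)(8.314)(389.2)/2.431 = 3287.72 kPa
vdW: P = nRT/(V − nb) − a n²/V² = 7992.45/2.33230 − 1423.95/5.90976 = 3426.85 − 240.949 = 3185.90 kPa
Ratio = 3185.90/3287.72 = 0.9690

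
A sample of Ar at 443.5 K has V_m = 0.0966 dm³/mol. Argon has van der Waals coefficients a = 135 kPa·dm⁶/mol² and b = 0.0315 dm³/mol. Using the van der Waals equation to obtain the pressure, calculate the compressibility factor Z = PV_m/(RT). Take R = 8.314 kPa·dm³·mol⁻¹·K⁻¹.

P = RT/(V_m − b) − a/V_m² = (8.314)(443.5)/(0.0966 − 0.0315) − 135/(0.0966)²
  = 3687.3/0.065100 − 14467 = 56641 − 14467 = 42174 kPa
Z = PV_m/(RT) = (42174)(0.0966)/((8.314)(443.5)) = 4074.0/3687.3 = 1.105

Z ≈ 1.105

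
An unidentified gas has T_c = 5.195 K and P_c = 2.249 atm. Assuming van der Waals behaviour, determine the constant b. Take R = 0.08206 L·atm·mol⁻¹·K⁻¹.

b ≈ 0.02369 L/mol

From T_c = 8a/(27Rb) and P_c = a/(27b²): b = R T_c/(8 P_c).
b = (0.08206)(5.195)/(8×2.249) = 0.42630/17.992 = 0.02369 L/mol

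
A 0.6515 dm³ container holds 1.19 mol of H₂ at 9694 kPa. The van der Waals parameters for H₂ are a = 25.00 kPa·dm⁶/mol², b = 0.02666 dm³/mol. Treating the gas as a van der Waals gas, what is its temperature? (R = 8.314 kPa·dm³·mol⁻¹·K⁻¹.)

T = (P + a n²/V²)(V − nb)/(nR)
P + a n²/V² = 9694 + (25.00)(1.19)²/(0.6515)² = 9777.4 kPa
V − nb = 0.6515 − (1.19)(0.02666) = 0.61977 dm³
T = (9777.4)(0.61977)/((1.19)(8.314)) = 612.5 K

T ≈ 612.5 K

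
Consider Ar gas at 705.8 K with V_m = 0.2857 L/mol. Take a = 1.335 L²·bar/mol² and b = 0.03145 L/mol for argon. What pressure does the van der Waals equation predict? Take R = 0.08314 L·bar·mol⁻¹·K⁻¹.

P = RT/(V_m − b) − a/V_m²
RT/(V_m − b) = (0.08314)(705.8)/(0.2857 − 0.03145) = 58.680/0.25425 = 230.80 bar
a/V_m² = 1.335/(0.2857)² = 16.355 bar
P = 230.80 − 16.355 = 214.4 bar

P ≈ 214.4 bar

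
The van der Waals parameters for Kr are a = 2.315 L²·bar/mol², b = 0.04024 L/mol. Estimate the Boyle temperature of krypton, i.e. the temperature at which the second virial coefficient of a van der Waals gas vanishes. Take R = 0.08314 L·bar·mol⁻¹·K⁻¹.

T_B ≈ 692.0 K

For a van der Waals gas the second virial coefficient B₂ = b − a/(RT) vanishes at T_B = a/(Rb).
T_B = 2.315/(0.08314×0.04024) = 2.315/0.0033456 = 692.0 K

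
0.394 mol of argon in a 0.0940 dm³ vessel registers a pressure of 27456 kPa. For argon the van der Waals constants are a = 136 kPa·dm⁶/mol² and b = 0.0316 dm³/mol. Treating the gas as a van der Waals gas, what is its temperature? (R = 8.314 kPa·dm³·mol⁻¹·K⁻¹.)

T ≈ 743.0 K

T = (P + a n²/V²)(V − nb)/(nR)
P + a n²/V² = 27456 + (136)(0.394)²/(0.0940)² = 29845 kPa
V − nb = 0.0940 − (0.394)(0.0316) = 0.081550 dm³
T = (29845)(0.081550)/((0.394)(8.314)) = 743.0 K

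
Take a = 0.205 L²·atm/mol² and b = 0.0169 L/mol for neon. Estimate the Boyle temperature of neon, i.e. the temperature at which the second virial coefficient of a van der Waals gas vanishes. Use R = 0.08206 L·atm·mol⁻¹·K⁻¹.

For a van der Waals gas the second virial coefficient B₂ = b − a/(RT) vanishes at T_B = a/(Rb).
T_B = 0.205/(0.08206×0.0169) = 0.205/0.0013868 = 147.8 K

T_B ≈ 147.8 K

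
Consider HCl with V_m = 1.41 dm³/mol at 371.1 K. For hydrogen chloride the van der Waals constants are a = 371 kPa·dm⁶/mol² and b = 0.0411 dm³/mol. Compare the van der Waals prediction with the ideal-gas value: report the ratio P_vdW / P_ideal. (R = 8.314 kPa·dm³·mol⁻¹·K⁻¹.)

Ideal: P_ideal = RT/V_m = (8.314)(371.1)/1.41 = 2188.17 kPa
vdW: P = RT/(V_m − b) − a/V_m² = 3085.33/1.36890 − 371/1.98810 = 2253.88 − 186.610 = 2067.27 kPa
Ratio = 2067.27/2188.17 = 0.9447

P_vdW / P_ideal ≈ 0.9447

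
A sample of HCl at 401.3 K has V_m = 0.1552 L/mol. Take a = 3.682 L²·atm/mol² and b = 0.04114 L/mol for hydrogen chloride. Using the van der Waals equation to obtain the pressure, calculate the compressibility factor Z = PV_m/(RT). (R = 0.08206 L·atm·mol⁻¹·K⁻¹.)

P = RT/(V_m − b) − a/V_m² = (0.08206)(401.3)/(0.1552 − 0.04114) − 3.682/(0.1552)²
  = 32.931/0.11406 − 152.86 = 288.72 − 152.86 = 135.86 atm
Z = PV_m/(RT) = (135.86)(0.1552)/((0.08206)(401.3)) = 21.085/32.931 = 0.6403

Z ≈ 0.6403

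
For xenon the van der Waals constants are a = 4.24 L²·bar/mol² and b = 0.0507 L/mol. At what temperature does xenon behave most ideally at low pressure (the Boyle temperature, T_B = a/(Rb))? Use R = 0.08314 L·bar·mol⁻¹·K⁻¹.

For a van der Waals gas the second virial coefficient B₂ = b − a/(RT) vanishes at T_B = a/(Rb).
T_B = 4.24/(0.08314×0.0507) = 4.24/0.0042152 = 1006 K

T_B ≈ 1006 K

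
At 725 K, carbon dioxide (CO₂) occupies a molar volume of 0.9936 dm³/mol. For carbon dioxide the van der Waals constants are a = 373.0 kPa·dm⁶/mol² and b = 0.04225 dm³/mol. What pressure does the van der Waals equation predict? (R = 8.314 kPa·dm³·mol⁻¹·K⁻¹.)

P ≈ 5958 kPa

P = RT/(V_m − b) − a/V_m²
RT/(V_m − b) = (8.314)(725)/(0.9936 − 0.04225) = 6027.7/0.95135 = 6335.9 kPa
a/V_m² = 373.0/(0.9936)² = 377.82 kPa
P = 6335.9 − 377.82 = 5958 kPa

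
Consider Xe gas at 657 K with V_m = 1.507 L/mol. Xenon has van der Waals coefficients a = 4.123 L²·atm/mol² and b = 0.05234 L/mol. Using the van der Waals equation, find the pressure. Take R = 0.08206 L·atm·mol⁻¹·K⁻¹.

P ≈ 35.25 atm

P = RT/(V_m − b) − a/V_m²
RT/(V_m − b) = (0.08206)(657)/(1.507 − 0.05234) = 53.913/1.4547 = 37.061 atm
a/V_m² = 4.123/(1.507)² = 1.8155 atm
P = 37.061 − 1.8155 = 35.25 atm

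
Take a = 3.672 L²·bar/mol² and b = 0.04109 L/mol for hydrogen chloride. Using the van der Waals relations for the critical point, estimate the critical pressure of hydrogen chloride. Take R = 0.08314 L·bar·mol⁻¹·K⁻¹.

For a van der Waals gas, P_c = a/(27b²).
P_c = 3.672/(27×(0.04109)²) = 3.672/0.045586 = 80.55 bar

P_c ≈ 80.55 bar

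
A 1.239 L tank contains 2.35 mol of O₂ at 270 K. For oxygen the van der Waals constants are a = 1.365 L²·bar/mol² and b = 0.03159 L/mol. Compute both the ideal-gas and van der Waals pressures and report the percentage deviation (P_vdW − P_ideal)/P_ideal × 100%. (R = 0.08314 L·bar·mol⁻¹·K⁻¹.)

-5.16 %

Ideal: P_ideal = nRT/V = (2.35)(0.08314)(270)/1.239 = 42.5765 bar
vdW: P = nRT/(V − nb) − a n²/V² = 52.7523/1.16476 − 7.53821/1.53512 = 45.2903 − 4.91050 = 40.3798 bar
% deviation = (40.3798 − 42.5765)/42.5765 × 100% = -5.16%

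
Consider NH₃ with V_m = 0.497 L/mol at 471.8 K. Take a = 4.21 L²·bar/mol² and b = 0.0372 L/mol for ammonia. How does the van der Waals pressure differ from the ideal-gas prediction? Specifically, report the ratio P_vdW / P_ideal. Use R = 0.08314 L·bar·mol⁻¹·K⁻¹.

P_vdW / P_ideal ≈ 0.8650

Ideal: P_ideal = RT/V_m = (0.08314)(471.8)/0.497 = 78.9245 bar
vdW: P = RT/(V_m − b) − a/V_m² = 39.2255/0.459800 − 4.21/0.247009 = 85.3099 − 17.0439 = 68.2660 bar
Ratio = 68.2660/78.9245 = 0.8650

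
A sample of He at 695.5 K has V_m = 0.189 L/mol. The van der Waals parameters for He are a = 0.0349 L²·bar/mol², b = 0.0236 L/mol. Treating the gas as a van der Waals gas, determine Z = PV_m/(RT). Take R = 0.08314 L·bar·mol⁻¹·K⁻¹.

Z ≈ 1.139

P = RT/(V_m − b) − a/V_m² = (0.08314)(695.5)/(0.189 − 0.0236) − 0.0349/(0.189)²
  = 57.824/0.16540 − 0.97702 = 349.60 − 0.97702 = 348.62 bar
Z = PV_m/(RT) = (348.62)(0.189)/((0.08314)(695.5)) = 65.889/57.824 = 1.139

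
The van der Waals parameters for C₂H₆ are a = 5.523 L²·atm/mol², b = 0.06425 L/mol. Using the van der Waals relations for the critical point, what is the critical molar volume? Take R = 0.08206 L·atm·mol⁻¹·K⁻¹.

For a van der Waals gas, V_m,c = 3b.
V_m,c = 3×0.06425 = 0.1928 L/mol

V_m,c ≈ 0.1928 L/mol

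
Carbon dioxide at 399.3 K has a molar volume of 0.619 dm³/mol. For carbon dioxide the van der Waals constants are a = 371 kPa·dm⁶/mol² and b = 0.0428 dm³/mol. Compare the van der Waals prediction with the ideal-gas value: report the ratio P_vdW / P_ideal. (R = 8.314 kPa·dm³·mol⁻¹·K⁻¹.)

Ideal: P_ideal = RT/V_m = (8.314)(399.3)/0.619 = 5363.13 kPa
vdW: P = RT/(V_m − b) − a/V_m² = 3319.78/0.576200 − 371/0.383161 = 5761.51 − 968.261 = 4793.25 kPa
Ratio = 4793.25/5363.13 = 0.8937

P_vdW / P_ideal ≈ 0.8937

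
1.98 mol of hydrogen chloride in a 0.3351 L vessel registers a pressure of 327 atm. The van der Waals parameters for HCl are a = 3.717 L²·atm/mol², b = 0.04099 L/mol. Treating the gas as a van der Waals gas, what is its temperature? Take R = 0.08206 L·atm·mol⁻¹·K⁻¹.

T = (P + a n²/V²)(V − nb)/(nR)
P + a n²/V² = 327 + (3.717)(1.98)²/(0.3351)² = 456.77 atm
V − nb = 0.3351 − (1.98)(0.04099) = 0.25394 L
T = (456.77)(0.25394)/((1.98)(0.08206)) = 713.9 K

T ≈ 713.9 K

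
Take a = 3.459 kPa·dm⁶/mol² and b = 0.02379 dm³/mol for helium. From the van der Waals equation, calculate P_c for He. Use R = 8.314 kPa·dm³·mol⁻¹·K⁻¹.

For a van der Waals gas, P_c = a/(27b²).
P_c = 3.459/(27×(0.02379)²) = 3.459/0.015281 = 226.4 kPa

P_c ≈ 226.4 kPa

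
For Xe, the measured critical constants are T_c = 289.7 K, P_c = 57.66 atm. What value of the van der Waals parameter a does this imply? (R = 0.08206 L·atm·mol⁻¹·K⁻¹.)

a ≈ 4.135 L²·atm/mol²

From T_c = 8a/(27Rb) and P_c = a/(27b²): a = 27 R² T_c²/(64 P_c).
a = 27×(0.08206)²×(289.7)²/(64×57.66) = 15259/3690.2 = 4.135 L²·atm/mol²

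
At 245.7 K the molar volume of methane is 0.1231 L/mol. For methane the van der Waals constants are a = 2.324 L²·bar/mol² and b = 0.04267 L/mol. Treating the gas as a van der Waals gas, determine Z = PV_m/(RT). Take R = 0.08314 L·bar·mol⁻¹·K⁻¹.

P = RT/(V_m − b) − a/V_m² = (0.08314)(245.7)/(0.1231 − 0.04267) − 2.324/(0.1231)²
  = 20.427/0.080430 − 153.36 = 253.97 − 153.36 = 100.61 bar
Z = PV_m/(RT) = (100.61)(0.1231)/((0.08314)(245.7)) = 12.385/20.427 = 0.6063

Z ≈ 0.6063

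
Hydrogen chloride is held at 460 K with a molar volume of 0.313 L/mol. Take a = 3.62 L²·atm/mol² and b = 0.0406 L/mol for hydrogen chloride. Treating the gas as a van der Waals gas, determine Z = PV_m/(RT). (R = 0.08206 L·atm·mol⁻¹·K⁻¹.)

Z ≈ 0.8427

P = RT/(V_m − b) − a/V_m² = (0.08206)(460)/(0.313 − 0.0406) − 3.62/(0.313)²
  = 37.748/0.27240 − 36.950 = 138.58 − 36.950 = 101.63 atm
Z = PV_m/(RT) = (101.63)(0.313)/((0.08206)(460)) = 31.810/37.748 = 0.8427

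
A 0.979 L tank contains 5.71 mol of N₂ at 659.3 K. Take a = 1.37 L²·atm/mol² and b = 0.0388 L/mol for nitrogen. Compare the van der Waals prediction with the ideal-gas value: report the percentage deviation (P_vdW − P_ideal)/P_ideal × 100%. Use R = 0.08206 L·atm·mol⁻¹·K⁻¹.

14.48 %

Ideal: P_ideal = nRT/V = (5.71)(0.08206)(659.3)/0.979 = 315.550 atm
vdW: P = nRT/(V − nb) − a n²/V² = 308.923/0.757452 − 44.6676/0.958441 = 407.845 − 46.6044 = 361.241 atm
% deviation = (361.241 − 315.550)/315.550 × 100% = 14.48%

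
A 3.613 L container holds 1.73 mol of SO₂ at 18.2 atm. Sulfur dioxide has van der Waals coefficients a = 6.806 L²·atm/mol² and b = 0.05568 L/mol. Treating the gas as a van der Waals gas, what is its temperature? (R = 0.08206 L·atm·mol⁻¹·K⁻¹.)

T ≈ 489.5 K

T = (P + a n²/V²)(V − nb)/(nR)
P + a n²/V² = 18.2 + (6.806)(1.73)²/(3.613)² = 19.760 atm
V − nb = 3.613 − (1.73)(0.05568) = 3.5167 L
T = (19.760)(3.5167)/((1.73)(0.08206)) = 489.5 K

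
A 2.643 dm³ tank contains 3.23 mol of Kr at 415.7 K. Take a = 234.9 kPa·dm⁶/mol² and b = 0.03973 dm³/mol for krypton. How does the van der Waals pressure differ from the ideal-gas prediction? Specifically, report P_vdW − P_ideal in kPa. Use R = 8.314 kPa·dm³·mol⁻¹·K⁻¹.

Ideal: P_ideal = nRT/V = (3.23)(8.314)(415.7)/2.643 = 4223.72 kPa
vdW: P = nRT/(V − nb) − a n²/V² = 11163.3/2.51467 − 2450.69/6.98545 = 4439.27 − 350.828 = 4088.44 kPa
ΔP = 4088.44 − 4223.72 = -135.3 kPa

ΔP ≈ -135.3 kPa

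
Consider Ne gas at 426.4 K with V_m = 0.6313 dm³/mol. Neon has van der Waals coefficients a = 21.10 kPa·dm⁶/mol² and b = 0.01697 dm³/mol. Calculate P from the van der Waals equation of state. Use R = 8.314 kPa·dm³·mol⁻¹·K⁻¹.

P ≈ 5718 kPa

P = RT/(V_m − b) − a/V_m²
RT/(V_m − b) = (8.314)(426.4)/(0.6313 − 0.01697) = 3545.1/0.61433 = 5770.7 kPa
a/V_m² = 21.10/(0.6313)² = 52.943 kPa
P = 5770.7 − 52.943 = 5718 kPa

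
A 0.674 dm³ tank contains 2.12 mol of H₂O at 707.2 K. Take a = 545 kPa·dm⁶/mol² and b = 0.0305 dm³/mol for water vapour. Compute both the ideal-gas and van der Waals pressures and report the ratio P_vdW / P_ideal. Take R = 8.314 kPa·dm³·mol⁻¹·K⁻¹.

Ideal: P_ideal = nRT/V = (2.12)(8.314)(707.2)/0.674 = 18493.9 kPa
vdW: P = nRT/(V − nb) − a n²/V² = 12464.9/0.609340 − 2449.45/0.454276 = 20456.4 − 5391.99 = 15064.4 kPa
Ratio = 15064.4/18493.9 = 0.8146

P_vdW / P_ideal ≈ 0.8146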